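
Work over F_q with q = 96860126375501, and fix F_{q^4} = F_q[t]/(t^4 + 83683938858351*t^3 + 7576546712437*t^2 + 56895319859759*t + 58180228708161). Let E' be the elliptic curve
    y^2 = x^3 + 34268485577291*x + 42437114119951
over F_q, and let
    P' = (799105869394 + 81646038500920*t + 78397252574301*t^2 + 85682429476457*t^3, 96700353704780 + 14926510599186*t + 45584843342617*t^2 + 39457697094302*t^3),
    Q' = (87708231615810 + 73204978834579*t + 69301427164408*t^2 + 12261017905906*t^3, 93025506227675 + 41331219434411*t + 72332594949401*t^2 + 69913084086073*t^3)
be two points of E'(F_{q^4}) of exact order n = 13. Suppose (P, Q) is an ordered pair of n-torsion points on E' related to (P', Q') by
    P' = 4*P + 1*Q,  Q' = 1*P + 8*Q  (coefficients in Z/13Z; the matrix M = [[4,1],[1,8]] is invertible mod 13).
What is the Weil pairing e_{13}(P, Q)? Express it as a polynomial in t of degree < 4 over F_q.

e_{13} is bilinear + alternating on E[13], so e_{13}(4*P + 1*Q, 1*P + 8*Q) = e_{13}(P,Q)^(4*8-1*1).
So e_{13}(P,Q) = e_{13}(P',Q')^{8}, since 5*8 = 1 mod 13.
n = 13 = (1101)_2 (4 bits, wt 3); accumulate f_{13,P'}(Q'+S)/f_{13,P'}(S) along the 3-step ladder.
Miller gives e_{13}(P',Q') = 734007213582 + 63230083025252*t + 64025057475186*t^2 + 16732262310499*t^3 in F_{96860126375501^4}.
Hence e(P,Q) = 26655872315304 + 47793938562943*t + 66082431246304*t^2 + 26103659354381*t^3 in F_{96860126375501^4}^*.

26655872315304 + 47793938562943*t + 66082431246304*t^2 + 26103659354381*t^3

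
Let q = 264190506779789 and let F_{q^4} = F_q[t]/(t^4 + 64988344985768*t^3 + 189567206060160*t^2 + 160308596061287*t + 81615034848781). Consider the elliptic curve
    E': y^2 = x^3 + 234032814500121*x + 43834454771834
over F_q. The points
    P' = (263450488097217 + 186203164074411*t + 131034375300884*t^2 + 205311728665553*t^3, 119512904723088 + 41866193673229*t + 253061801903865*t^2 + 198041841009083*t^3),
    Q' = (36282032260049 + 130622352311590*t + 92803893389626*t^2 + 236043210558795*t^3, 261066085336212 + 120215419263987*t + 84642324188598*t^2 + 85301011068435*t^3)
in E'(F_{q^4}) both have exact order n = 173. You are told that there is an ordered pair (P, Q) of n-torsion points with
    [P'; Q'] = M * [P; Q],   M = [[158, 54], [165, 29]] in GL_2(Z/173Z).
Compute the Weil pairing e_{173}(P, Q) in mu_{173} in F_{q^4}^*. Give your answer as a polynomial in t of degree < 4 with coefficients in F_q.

e_{173} is bilinear + alternating on E[173], so e_{173}(158*P + 54*Q, 165*P + 29*Q) = e_{173}(P,Q)^(158*29-54*165).
Inverting 170 mod 173: 115. Thus e_{173}(P,Q) = e(P',Q')^{115}.
Miller loop for e_{173} over F_{264190506779789^4}: bits of 173 = 10101101; 7 double steps + 4 add steps, l/v at each.
The quotient is 39286623396110 + 111843688999733*t + 58451683917498*t^2 + 8041272631696*t^3.
Raise to 115: e(P,Q) = 255808358009579 + 150958891661474*t + 211354605160569*t^2 + 228338384673071*t^3 in mu_{173}.

255808358009579 + 150958891661474*t + 211354605160569*t^2 + 228338384673071*t^3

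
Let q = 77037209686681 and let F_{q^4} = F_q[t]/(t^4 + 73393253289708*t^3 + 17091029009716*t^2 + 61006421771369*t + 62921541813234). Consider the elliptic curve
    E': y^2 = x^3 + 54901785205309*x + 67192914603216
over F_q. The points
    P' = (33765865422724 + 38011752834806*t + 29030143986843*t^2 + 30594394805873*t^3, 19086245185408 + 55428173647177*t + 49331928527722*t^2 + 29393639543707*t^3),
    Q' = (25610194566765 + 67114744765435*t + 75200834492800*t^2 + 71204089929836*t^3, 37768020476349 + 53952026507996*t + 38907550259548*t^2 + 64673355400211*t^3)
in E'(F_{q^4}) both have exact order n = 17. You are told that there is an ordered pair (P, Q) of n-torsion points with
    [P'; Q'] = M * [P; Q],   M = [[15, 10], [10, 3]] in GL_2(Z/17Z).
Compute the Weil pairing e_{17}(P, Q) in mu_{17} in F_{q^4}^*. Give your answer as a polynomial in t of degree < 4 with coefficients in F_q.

45253968470603 + 53247018554588*t + 69916698308662*t^2 + 3453429389676*t^3

e_{17}(aP+bQ,cP+dQ) = e_{17}(P,Q)^(ad-bc); with (a,b,c,d)=(15,10,10,3) this gives the det-17 law.
det(M) mod 17 = 13; its inverse in (Z/17)^* is 4 (check: 13*4 mod 17 = 1).
Run Miller on y^2=x^3+54901785205309*x+67192914603216 over F_{77037209686681}: ladder 10001 (5 bits); e = f_P(D_Q)/f_Q(D_P).
e_{17}(P',Q') = 52141891620672 + 46988944691926*t + 68895877464517*t^2 + 47204146731113*t^3.
Raise to 4: e(P,Q) = 45253968470603 + 53247018554588*t + 69916698308662*t^2 + 3453429389676*t^3 in mu_{17}.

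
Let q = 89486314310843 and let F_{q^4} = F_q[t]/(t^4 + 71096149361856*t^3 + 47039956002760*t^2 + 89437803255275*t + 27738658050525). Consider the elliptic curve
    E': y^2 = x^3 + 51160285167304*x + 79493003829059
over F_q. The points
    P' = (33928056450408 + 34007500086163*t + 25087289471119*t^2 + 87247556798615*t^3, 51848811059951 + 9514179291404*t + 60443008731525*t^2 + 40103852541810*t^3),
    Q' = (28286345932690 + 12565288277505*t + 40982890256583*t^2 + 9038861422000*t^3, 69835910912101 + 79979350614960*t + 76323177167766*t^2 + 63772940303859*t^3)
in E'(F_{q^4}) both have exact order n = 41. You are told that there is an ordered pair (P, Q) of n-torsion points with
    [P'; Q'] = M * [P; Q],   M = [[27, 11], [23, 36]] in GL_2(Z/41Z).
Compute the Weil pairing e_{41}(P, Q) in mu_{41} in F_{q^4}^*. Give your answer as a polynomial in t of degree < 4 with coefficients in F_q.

e_{41} is bilinear + alternating on E[41], so e_{41}(27*P + 11*Q, 23*P + 36*Q) = e_{41}(P,Q)^(27*36-11*23).
det(M) mod 41 = 22; its inverse in (Z/41)^* is 28 (check: 22*28 mod 41 = 1).
Run Miller on y^2=x^3+51160285167304*x+79493003829059 over F_{89486314310843}: ladder 101001 (6 bits); e = f_P(D_Q)/f_Q(D_P).
f_P(D_Q)/f_Q(D_P) = 16422094427933 + 43850951615378*t + 16683190362613*t^2 + 39424452154131*t^3.
Thus e_{41}(P,Q) = 62710359992634 + 32311381131999*t + 5444105978069*t^2 + 75239495122530*t^3.

62710359992634 + 32311381131999*t + 5444105978069*t^2 + 75239495122530*t^3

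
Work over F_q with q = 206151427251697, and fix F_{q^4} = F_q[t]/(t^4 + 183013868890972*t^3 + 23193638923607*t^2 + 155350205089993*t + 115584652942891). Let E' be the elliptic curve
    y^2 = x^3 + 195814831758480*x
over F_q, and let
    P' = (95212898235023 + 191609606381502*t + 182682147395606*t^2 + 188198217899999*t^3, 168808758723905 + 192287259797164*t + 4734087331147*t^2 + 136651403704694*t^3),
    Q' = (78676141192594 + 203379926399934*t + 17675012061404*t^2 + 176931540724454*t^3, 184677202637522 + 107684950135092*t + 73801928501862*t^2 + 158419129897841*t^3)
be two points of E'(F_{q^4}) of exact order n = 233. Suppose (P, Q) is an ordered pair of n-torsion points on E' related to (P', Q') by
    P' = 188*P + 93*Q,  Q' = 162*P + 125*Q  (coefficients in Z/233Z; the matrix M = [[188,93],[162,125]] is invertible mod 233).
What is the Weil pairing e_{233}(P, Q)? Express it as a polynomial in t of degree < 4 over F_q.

e_{233}(aP+bQ,cP+dQ) = e_{233}(P,Q)^(ad-bc); with (a,b,c,d)=(188,93,162,125) this gives the det-233 law.
det M = 188*125 - 93*162 = 8434 = 46 (mod 233); 46^{-1} = 76 (mod 233).
Build f_{233,P'} and f_{233,Q'} via the 8-bit ladder of 233=11101001_2; evaluate at shifted divisors; quotient in F_{206151427251697^4}.
So e_{233}(P',Q') = 122803303750080 + 24422858344180*t + 194190789164549*t^2 + 112965758559172*t^3.
Hence e(P,Q) = 143281222889702 + 192730327445385*t + 12512792726859*t^2 + 136227567194608*t^3 in F_{206151427251697^4}^*.

143281222889702 + 192730327445385*t + 12512792726859*t^2 + 136227567194608*t^3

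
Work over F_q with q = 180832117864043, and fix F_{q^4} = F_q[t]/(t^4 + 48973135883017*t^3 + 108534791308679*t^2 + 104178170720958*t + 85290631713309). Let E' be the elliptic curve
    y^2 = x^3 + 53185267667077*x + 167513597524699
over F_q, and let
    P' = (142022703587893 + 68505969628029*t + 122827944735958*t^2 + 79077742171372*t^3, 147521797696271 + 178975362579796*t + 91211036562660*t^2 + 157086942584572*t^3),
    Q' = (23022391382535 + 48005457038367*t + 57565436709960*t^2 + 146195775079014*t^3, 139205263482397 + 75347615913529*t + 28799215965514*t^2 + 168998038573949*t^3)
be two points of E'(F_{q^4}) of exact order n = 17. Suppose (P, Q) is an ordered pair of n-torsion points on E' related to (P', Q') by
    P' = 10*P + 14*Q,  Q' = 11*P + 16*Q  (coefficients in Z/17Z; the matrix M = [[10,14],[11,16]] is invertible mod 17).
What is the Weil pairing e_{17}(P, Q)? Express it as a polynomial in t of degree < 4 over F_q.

106693816039418 + 164929671123547*t + 115526429224054*t^2 + 114531343722088*t^3

Alternating bilinearity on E[17] (values in mu_{17} in F_{180832117864043^4}) gives e(P',Q') = e(P,Q)^det(M).
So e_{17}(P,Q) = e_{17}(P',Q')^{3}, since 6*3 = 1 mod 17.
Build f_{17,P'} and f_{17,Q'} via the 5-bit ladder of 17=10001_2; evaluate at shifted divisors; quotient in F_{180832117864043^4}.
The quotient is 74737899150308 + 85673015324022*t + 60355908317763*t^2 + 126261169413513*t^3.
(74737899150308 + 85673015324022*t + 60355908317763*t^2 + 126261169413513*t^3)^{3} mod (180832117864043,f) = 106693816039418 + 164929671123547*t + 115526429224054*t^2 + 114531343722088*t^3.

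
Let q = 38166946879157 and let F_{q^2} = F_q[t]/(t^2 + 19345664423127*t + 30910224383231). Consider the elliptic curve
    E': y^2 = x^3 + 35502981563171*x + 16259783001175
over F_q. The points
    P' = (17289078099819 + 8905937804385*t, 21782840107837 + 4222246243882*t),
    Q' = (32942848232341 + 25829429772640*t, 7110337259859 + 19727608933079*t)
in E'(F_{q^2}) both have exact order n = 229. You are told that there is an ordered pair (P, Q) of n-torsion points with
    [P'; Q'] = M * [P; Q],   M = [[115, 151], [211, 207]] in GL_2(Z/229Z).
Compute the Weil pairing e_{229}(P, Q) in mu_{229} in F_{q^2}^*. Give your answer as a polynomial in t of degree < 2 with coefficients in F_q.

Under M = [[115,151],[211,207]] in GL_2(Z/229), e_{229}(P',Q') = e_{229}(P,Q)^(115*207-151*211 mod 229).
det M = 115*207 - 151*211 = -8056 = 188 (mod 229); 188^{-1} = 67 (mod 229).
Miller loop for e_{229} over F_{38166946879157^2}: bits of 229 = 11100101; 7 double steps + 4 add steps, l/v at each.
Result: e(P',Q') = 8060203972977 + 30936034625792*t.
Thus e_{229}(P,Q) = 24748470193347 + 19922011862585*t.

24748470193347 + 19922011862585*t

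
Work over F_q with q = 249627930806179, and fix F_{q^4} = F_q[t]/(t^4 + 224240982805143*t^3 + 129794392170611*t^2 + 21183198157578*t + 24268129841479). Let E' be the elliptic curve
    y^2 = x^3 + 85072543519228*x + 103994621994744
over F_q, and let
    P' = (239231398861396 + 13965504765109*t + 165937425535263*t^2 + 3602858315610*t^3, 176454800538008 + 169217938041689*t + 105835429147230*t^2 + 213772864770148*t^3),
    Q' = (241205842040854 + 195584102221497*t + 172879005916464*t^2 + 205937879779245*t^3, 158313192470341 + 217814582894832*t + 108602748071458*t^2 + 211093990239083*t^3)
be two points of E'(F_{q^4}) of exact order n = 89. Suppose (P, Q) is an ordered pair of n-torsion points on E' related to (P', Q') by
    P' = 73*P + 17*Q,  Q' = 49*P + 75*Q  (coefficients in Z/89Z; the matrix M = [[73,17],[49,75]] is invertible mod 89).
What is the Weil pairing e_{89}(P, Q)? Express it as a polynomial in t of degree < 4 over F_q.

Since e_{89}(P,P)=e_{89}(Q,Q)=1 and e_{89}(Q,P)=e_{89}(P,Q)^{-1}, expanding e_{89}(73*P + 17*Q,49*P + 75*Q) leaves e(P,Q)^det(M).
det(M) mod 89 = 14; its inverse in (Z/89)^* is 70 (check: 14*70 mod 89 = 1).
Run Miller on y^2=x^3+85072543519228*x+103994621994744 over F_{249627930806179}: ladder 1011001 (7 bits); e = f_P(D_Q)/f_Q(D_P).
Result: e(P',Q') = 90836509395 + 122922138917833*t + 192453869115865*t^2 + 130553495743197*t^3.
e_{89}(P,Q) = (90836509395 + 122922138917833*t + 192453869115865*t^2 + 130553495743197*t^3)^{70} = 80667178161792 + 50710549004155*t + 1541555390525*t^2 + 116827374311988*t^3.

80667178161792 + 50710549004155*t + 1541555390525*t^2 + 116827374311988*t^3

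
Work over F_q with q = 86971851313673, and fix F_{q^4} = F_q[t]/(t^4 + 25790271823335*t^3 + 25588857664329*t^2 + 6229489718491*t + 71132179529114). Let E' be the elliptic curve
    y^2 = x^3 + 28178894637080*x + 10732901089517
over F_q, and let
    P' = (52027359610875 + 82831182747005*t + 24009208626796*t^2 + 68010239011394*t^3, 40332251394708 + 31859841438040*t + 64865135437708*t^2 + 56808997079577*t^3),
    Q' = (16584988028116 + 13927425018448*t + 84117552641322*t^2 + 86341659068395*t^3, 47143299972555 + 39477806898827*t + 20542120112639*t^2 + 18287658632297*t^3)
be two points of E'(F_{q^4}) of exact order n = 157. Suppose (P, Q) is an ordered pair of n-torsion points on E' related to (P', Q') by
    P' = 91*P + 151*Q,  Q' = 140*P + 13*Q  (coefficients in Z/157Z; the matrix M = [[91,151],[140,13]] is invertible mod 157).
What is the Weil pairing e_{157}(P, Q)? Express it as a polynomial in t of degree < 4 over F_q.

e_{157} is bilinear + alternating on E[157], so e_{157}(91*P + 151*Q, 140*P + 13*Q) = e_{157}(P,Q)^(91*13-151*140).
det M = 91*13 - 151*140 = -19957 = 139 (mod 157); 139^{-1} = 61 (mod 157).
Double-and-add over 10011101: 8-1 doublings, 5-1 additions; each step l_{T,T}/v_{2T} or l_{T,P'}/v at Q'+S for random S.
e_{157}(P',Q') = 18129123810507 + 58816671413356*t + 40132815721621*t^2 + 77236277174344*t^3.
Thus e_{157}(P,Q) = 49581601703572 + 38680727662946*t + 83748748635157*t^2 + 66600598294433*t^3.

49581601703572 + 38680727662946*t + 83748748635157*t^2 + 66600598294433*t^3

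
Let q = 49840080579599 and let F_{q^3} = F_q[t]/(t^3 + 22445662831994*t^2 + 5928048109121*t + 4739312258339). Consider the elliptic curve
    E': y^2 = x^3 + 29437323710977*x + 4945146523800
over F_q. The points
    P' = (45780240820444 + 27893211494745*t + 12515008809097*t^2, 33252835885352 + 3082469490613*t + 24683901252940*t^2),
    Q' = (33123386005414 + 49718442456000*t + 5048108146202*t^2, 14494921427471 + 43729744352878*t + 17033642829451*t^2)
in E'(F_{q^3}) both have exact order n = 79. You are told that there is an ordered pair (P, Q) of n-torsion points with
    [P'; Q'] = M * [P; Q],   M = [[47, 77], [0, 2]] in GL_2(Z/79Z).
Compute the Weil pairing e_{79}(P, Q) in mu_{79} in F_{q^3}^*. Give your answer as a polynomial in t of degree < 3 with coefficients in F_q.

34186711466528 + 37525844850888*t + 38963377630423*t^2

Under M = [[47,77],[0,2]] in GL_2(Z/79), e_{79}(P',Q') = e_{79}(P,Q)^(47*2-77*0 mod 79).
det(M) mod 79 = 15; its inverse in (Z/79)^* is 58 (check: 15*58 mod 79 = 1).
Build f_{79,P'} and f_{79,Q'} via the 7-bit ladder of 79=1001111_2; evaluate at shifted divisors; quotient in F_{49840080579599^3}.
e_{79}(P',Q') = 49010281233161 + 20895123929293*t + 48421134533000*t^2.
Finally e_{79}(P,Q) = 34186711466528 + 37525844850888*t + 38963377630423*t^2.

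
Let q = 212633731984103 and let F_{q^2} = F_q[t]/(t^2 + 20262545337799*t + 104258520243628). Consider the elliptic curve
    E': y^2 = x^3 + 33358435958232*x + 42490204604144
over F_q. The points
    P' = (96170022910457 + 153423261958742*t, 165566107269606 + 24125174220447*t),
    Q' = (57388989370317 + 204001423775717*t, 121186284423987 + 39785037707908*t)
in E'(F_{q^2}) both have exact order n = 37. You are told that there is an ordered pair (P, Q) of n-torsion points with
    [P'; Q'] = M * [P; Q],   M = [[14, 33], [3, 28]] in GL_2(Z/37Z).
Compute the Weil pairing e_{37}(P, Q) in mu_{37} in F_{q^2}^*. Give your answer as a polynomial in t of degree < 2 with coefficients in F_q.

86939723982721 + 182669902509933*t

The 37-Weil pairing on E[37] over F_{212633731984103} is alternating-bilinear: e_{37}(P',Q') = e_{37}(P,Q)^det(M).
det M = 14*28 - 33*3 = 293 = 34 (mod 37); 34^{-1} = 12 (mod 37).
n = 37 = (100101)_2 (6 bits, wt 3); accumulate f_{37,P'}(Q'+S)/f_{37,P'}(S) along the 5-step ladder.
The quotient is 208081934829395 + 103879177624178*t.
(208081934829395 + 103879177624178*t)^{12} mod (212633731984103,f) = 86939723982721 + 182669902509933*t.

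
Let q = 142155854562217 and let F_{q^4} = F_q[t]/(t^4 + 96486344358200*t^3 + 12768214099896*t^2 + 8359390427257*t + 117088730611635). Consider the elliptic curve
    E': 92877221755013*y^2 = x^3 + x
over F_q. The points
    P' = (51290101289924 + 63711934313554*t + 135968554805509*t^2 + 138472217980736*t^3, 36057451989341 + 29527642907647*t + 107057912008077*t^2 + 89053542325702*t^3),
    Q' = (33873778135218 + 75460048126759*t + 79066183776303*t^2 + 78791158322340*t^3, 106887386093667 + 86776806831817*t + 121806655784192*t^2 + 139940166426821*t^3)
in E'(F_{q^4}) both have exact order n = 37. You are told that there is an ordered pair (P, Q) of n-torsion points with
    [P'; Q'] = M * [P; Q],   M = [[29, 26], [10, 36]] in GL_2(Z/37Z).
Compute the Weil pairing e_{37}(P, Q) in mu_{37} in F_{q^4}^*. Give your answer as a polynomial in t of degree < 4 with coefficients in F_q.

Under M = [[29,26],[10,36]] in GL_2(Z/37), e_{37}(P',Q') = e_{37}(P,Q)^(29*36-26*10 mod 37).
29*36 - 26*10 = 784; reduced mod 37: det = 7, inverse 16.
Undo Montgomery via alpha=0, beta=18665334946193: (a',b')=(17324892901399,0) over F_{142155854562217}.
Double-and-add over 100101: 6-1 doublings, 3-1 additions; each step l_{T,T}/v_{2T} or l_{T,P'}/v at Q'+S for random S.
Result: e(P',Q') = 21799777097579 + 112286675457058*t + 122974071866388*t^2 + 113471566837678*t^3.
Raise to 16: e(P,Q) = 6410133442247 + 115974180608242*t + 16015654328978*t^2 + 77219179296951*t^3 in mu_{37}.

6410133442247 + 115974180608242*t + 16015654328978*t^2 + 77219179296951*t^3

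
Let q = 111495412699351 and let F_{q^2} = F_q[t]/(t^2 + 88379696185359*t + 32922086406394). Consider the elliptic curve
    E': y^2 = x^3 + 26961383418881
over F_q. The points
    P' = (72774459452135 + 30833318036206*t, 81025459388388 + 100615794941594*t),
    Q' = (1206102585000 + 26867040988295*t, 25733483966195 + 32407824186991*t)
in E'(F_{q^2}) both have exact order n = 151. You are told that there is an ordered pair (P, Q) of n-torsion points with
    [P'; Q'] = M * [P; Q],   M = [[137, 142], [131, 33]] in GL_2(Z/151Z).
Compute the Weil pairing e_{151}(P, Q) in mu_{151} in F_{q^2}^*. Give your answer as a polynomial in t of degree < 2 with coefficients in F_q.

Alternating bilinearity on E[151] (values in mu_{151} in F_{111495412699351^2}) gives e(P',Q') = e(P,Q)^det(M).
Inverting 113 mod 151: 147. Thus e_{151}(P,Q) = e(P',Q')^{147}.
n = 151 = (10010111)_2 (8 bits, wt 5); accumulate f_{151,P'}(Q'+S)/f_{151,P'}(S) along the 7-step ladder.
e_{151}(P',Q') = 81948698066360 + 67565433112584*t.
Thus e_{151}(P,Q) = 51296857621434 + 80320018716111*t.

51296857621434 + 80320018716111*t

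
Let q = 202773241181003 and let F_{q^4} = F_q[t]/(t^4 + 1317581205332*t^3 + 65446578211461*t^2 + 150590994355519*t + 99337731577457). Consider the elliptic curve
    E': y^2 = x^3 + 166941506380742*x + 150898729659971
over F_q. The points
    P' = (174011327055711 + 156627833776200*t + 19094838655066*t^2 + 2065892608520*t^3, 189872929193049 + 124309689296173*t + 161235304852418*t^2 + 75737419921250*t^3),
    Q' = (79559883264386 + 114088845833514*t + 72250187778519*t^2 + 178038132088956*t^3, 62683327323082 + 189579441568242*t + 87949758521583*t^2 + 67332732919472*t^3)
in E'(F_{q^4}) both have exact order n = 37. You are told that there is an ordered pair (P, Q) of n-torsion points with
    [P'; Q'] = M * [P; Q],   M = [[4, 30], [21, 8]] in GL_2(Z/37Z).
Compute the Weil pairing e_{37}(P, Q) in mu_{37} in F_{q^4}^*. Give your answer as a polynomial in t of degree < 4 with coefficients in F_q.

136772893941824 + 18401382035732*t + 160653346722022*t^2 + 166673417841645*t^3

Under M = [[4,30],[21,8]] in GL_2(Z/37), e_{37}(P',Q') = e_{37}(P,Q)^(4*8-30*21 mod 37).
Hence e(P,Q) = e(P',Q')^{6} where 6 = 31^{-1} mod 37.
6-bit Miller (100101) on E'/F_{202773241181003} with a'=166941506380742, b'=150898729659971: accumulate tangent/chord ratios at Q'+S and P'+S'.
e_{37}(P',Q') = 130807671716552 + 40439127389658*t + 3918814511147*t^2 + 59484377639774*t^3.
Hence e(P,Q) = 136772893941824 + 18401382035732*t + 160653346722022*t^2 + 166673417841645*t^3 in F_{202773241181003^4}^*.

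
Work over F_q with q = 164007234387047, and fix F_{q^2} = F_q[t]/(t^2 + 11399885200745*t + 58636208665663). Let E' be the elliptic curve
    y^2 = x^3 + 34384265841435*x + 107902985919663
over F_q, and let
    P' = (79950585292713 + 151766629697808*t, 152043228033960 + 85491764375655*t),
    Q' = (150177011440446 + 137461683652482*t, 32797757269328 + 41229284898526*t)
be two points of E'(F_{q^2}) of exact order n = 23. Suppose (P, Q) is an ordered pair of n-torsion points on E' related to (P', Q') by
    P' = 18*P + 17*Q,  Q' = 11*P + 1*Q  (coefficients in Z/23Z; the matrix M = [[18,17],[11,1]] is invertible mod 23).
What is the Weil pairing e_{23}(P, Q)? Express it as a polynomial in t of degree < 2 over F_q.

118777141017043 + 94641873599430*t

Under M = [[18,17],[11,1]] in GL_2(Z/23), e_{23}(P',Q') = e_{23}(P,Q)^(18*1-17*11 mod 23).
18*1 - 17*11 = -169; reduced mod 23: det = 15, inverse 20.
Miller loop for e_{23} over F_{164007234387047^2}: bits of 23 = 10111; 4 double steps + 3 add steps, l/v at each.
e_{23}(P',Q') = 161206315878085 + 93254065292212*t.
(161206315878085 + 93254065292212*t)^{20} mod (164007234387047,f) = 118777141017043 + 94641873599430*t.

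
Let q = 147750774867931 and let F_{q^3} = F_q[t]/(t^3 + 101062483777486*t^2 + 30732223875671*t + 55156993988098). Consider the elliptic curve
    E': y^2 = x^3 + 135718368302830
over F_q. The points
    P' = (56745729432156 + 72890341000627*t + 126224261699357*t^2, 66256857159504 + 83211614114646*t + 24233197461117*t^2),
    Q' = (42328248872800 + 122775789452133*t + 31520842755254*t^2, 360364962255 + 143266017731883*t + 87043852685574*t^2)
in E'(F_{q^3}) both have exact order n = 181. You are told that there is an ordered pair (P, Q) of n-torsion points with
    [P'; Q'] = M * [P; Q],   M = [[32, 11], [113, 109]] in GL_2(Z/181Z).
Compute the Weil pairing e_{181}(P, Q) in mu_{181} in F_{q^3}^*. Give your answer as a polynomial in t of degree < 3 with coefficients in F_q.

144961464943626 + 96349860874406*t + 568763557662*t^2

e_{181}(aP+bQ,cP+dQ) = e_{181}(P,Q)^(ad-bc); with (a,b,c,d)=(32,11,113,109) this gives the det-181 law.
det M = 32*109 - 11*113 = 2245 = 73 (mod 181); 73^{-1} = 62 (mod 181).
n = 181 = (10110101)_2 (8 bits, wt 5); accumulate f_{181,P'}(Q'+S)/f_{181,P'}(S) along the 7-step ladder.
Miller gives e_{181}(P',Q') = 95446901209073 + 24215269748514*t + 97813336174401*t^2 in F_{147750774867931^3}.
Hence e(P,Q) = 144961464943626 + 96349860874406*t + 568763557662*t^2 in F_{147750774867931^3}^*.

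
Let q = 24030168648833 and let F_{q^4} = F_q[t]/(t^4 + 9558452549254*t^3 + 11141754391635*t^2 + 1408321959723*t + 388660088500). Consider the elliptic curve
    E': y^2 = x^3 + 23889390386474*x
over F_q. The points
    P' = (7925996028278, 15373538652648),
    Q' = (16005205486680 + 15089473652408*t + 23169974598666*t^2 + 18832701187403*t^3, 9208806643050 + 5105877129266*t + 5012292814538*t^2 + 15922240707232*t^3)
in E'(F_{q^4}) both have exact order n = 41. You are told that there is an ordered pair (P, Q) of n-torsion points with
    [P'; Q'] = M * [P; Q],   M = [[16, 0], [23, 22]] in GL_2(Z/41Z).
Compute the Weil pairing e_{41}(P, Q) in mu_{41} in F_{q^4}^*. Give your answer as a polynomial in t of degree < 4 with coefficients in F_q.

e_{41} is bilinear + alternating on E[41], so e_{41}(16*P, 23*P + 22*Q) = e_{41}(P,Q)^(16*22-0*23).
So e_{41}(P,Q) = e_{41}(P',Q')^{12}, since 24*12 = 1 mod 41.
6-bit Miller (101001) on E'/F_{24030168648833} with a'=23889390386474, b'=0: accumulate tangent/chord ratios at Q'+S and P'+S'.
f_P(D_Q)/f_Q(D_P) = 5835288354587 + 15802924526117*t + 8853197363957*t^2 + 23912058557139*t^3.
Finally e_{41}(P,Q) = 22384140264835 + 22149667409912*t + 3540646228669*t^2 + 2147606898304*t^3.

22384140264835 + 22149667409912*t + 3540646228669*t^2 + 2147606898304*t^3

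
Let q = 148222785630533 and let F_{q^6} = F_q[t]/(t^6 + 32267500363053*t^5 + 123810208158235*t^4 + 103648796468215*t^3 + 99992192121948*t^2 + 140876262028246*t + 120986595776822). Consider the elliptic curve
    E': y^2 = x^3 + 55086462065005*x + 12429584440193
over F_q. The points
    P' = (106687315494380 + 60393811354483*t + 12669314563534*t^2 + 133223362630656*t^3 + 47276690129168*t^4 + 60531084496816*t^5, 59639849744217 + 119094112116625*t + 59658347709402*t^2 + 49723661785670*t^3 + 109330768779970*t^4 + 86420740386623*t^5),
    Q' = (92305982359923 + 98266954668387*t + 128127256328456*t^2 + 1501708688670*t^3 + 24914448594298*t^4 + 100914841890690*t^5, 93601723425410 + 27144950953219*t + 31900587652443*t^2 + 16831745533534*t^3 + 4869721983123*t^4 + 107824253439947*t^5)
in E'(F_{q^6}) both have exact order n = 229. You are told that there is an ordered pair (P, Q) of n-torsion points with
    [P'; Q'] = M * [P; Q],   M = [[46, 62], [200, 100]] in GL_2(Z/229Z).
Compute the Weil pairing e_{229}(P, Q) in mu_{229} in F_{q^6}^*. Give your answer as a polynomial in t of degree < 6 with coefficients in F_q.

98261783779673 + 71001842140428*t + 62381379523099*t^2 + 21536194508126*t^3 + 67982756347813*t^4 + 110665882173221*t^5

e_{229}(aP+bQ,cP+dQ) = e_{229}(P,Q)^(ad-bc); with (a,b,c,d)=(46,62,200,100) this gives the det-229 law.
Hence e(P,Q) = e(P',Q')^{49} where 49 = 215^{-1} mod 229.
8-bit Miller (11100101) on E'/F_{148222785630533} with a'=55086462065005, b'=12429584440193: accumulate tangent/chord ratios at Q'+S and P'+S'.
So e_{229}(P',Q') = 73187051305719 + 29593087490980*t + 100448901311858*t^2 + 111209228702538*t^3 + 74849270012619*t^4 + 32426531799212*t^5.
Hence e(P,Q) = 98261783779673 + 71001842140428*t + 62381379523099*t^2 + 21536194508126*t^3 + 67982756347813*t^4 + 110665882173221*t^5 in F_{148222785630533^6}^*.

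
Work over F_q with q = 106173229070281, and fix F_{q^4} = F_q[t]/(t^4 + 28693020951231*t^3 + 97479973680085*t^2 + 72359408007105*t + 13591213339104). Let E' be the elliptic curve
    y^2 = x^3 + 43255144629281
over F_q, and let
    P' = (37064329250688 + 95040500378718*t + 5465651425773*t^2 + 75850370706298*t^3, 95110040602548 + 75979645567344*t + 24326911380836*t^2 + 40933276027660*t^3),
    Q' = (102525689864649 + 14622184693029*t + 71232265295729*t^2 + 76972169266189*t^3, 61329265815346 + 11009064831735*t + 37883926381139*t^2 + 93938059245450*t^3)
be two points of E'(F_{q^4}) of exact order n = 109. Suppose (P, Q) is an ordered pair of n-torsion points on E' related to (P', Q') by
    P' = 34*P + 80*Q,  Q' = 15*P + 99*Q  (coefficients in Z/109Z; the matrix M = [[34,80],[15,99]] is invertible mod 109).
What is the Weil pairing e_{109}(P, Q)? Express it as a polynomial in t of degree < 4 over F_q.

75415338996237 + 19981437497781*t + 29570144979602*t^2 + 26972924042843*t^3

Alternating bilinearity on E[109] (values in mu_{109} in F_{106173229070281^4}) gives e(P',Q') = e(P,Q)^det(M).
det M = 34*99 - 80*15 = 2166 = 95 (mod 109); 95^{-1} = 70 (mod 109).
7-bit Miller (1101101) on E'/F_{106173229070281} with a'=0, b'=43255144629281: accumulate tangent/chord ratios at Q'+S and P'+S'.
The quotient is 72863422478863 + 31418859645752*t + 51326856014791*t^2 + 90682315644527*t^3.
Finally e_{109}(P,Q) = 75415338996237 + 19981437497781*t + 29570144979602*t^2 + 26972924042843*t^3.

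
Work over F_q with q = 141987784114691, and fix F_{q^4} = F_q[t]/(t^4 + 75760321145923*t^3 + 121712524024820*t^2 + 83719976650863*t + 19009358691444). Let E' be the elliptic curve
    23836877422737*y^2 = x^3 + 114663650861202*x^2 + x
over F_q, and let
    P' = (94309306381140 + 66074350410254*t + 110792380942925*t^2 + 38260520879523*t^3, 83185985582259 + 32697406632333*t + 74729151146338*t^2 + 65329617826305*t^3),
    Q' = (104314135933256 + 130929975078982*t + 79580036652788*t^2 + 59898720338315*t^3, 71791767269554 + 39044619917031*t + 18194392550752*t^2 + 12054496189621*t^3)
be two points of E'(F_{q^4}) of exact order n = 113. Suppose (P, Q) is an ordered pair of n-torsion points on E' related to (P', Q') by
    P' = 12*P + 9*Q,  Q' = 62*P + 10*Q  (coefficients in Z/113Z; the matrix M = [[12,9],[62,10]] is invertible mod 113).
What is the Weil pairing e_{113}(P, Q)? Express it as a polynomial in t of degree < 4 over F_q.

16012231921059 + 5777175348695*t + 46939386218638*t^2 + 134616507130944*t^3

e_{113} is bilinear + alternating on E[113], so e_{113}(12*P + 9*Q, 62*P + 10*Q) = e_{113}(P,Q)^(12*10-9*62).
det M = 12*10 - 9*62 = -438 = 14 (mod 113); 14^{-1} = 105 (mod 113).
Set x_W=66737587847049*u+97648330534336, y_W=66737587847049*v; then E': y_W^2=x_W^3+54727553128577*x_W+122899954435836.
n = 113 = (1110001)_2 (7 bits, wt 4); accumulate f_{113,P'}(Q'+S)/f_{113,P'}(S) along the 6-step ladder.
Miller gives e_{113}(P',Q') = 25962756356875 + 30267468395966*t + 40536826018100*t^2 + 34827495672615*t^3 in F_{141987784114691^4}.
Thus e_{113}(P,Q) = 16012231921059 + 5777175348695*t + 46939386218638*t^2 + 134616507130944*t^3.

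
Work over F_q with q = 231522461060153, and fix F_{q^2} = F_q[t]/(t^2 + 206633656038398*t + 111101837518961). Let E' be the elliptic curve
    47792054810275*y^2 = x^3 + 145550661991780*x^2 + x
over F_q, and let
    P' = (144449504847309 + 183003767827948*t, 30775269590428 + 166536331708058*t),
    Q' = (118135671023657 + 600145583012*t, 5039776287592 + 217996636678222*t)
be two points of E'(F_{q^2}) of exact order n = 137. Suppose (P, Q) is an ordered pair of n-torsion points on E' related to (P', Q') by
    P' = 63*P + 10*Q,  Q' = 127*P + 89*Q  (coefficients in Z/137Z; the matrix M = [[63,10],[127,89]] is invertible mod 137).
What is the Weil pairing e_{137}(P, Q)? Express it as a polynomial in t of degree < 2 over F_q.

e_{137} is bilinear + alternating on E[137], so e_{137}(63*P + 10*Q, 127*P + 89*Q) = e_{137}(P,Q)^(63*89-10*127).
So e_{137}(P,Q) = e_{137}(P',Q')^{102}, since 90*102 = 1 mod 137.
Set x_W=56933606702677*u+86197603635691, y_W=56933606702677*v; then E': y_W^2=x_W^3+116065784207997*x_W+208455421876152.
8-bit Miller (10001001) on E'/F_{231522461060153} with a'=116065784207997, b'=208455421876152: accumulate tangent/chord ratios at Q'+S and P'+S'.
The quotient is 85647550798380 + 210951395287887*t.
Finally e_{137}(P,Q) = 122383812047076 + 1230066534834*t.

122383812047076 + 1230066534834*t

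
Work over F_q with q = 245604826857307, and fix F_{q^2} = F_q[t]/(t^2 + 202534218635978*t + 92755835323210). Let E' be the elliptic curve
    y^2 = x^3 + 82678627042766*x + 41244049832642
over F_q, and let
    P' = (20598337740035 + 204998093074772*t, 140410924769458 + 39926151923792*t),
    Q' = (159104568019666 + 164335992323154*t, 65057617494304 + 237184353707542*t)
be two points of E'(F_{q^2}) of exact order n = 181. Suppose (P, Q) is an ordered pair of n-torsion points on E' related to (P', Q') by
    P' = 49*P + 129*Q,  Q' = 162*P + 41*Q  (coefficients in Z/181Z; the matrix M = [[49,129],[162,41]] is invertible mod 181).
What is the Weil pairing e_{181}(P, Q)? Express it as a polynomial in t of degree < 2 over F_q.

e_{181} is bilinear + alternating on E[181], so e_{181}(49*P + 129*Q, 162*P + 41*Q) = e_{181}(P,Q)^(49*41-129*162).
det M = 49*41 - 129*162 = -18889 = 116 (mod 181); 116^{-1} = 142 (mod 181).
Build f_{181,P'} and f_{181,Q'} via the 8-bit ladder of 181=10110101_2; evaluate at shifted divisors; quotient in F_{245604826857307^2}.
f_P(D_Q)/f_Q(D_P) = 108899386634803 + 176415783938181*t.
e_{181}(P,Q) = (108899386634803 + 176415783938181*t)^{142} = 122742044626859 + 159547343779705*t.

122742044626859 + 159547343779705*t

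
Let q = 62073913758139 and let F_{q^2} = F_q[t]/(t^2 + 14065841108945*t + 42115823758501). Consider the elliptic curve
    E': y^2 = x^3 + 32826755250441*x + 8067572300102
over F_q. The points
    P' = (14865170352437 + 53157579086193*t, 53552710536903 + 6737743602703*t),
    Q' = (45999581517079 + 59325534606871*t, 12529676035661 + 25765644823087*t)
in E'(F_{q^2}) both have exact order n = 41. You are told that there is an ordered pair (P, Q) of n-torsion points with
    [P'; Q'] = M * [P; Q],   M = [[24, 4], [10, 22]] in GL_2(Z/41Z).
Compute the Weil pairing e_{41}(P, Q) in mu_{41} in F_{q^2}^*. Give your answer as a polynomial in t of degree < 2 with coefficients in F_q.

57530507803375 + 58308700252582*t

Since e_{41}(P,P)=e_{41}(Q,Q)=1 and e_{41}(Q,P)=e_{41}(P,Q)^{-1}, expanding e_{41}(24*P + 4*Q,10*P + 22*Q) leaves e(P,Q)^det(M).
Hence e(P,Q) = e(P',Q')^{10} where 10 = 37^{-1} mod 41.
Run Miller on y^2=x^3+32826755250441*x+8067572300102 over F_{62073913758139}: ladder 101001 (6 bits); e = f_P(D_Q)/f_Q(D_P).
e_{41}(P',Q') = 34922159517088 + 13238685578383*t.
Finally e_{41}(P,Q) = 57530507803375 + 58308700252582*t.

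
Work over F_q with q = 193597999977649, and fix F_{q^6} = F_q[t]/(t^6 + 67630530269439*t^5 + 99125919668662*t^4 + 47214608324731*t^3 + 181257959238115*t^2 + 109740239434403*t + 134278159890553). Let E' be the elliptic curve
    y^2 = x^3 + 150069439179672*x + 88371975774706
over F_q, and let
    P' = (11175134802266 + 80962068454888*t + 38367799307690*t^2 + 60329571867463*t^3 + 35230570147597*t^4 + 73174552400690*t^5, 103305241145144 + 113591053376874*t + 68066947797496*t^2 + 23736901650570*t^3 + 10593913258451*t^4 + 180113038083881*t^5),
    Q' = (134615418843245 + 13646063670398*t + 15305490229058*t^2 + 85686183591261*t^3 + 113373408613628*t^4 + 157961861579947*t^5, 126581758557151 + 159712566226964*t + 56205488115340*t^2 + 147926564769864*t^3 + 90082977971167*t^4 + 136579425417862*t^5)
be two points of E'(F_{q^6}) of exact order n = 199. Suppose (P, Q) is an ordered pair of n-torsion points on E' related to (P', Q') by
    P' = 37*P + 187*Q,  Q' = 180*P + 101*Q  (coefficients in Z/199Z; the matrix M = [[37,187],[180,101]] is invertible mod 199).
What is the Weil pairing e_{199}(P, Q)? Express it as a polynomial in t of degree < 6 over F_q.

Alternating bilinearity on E[199] (values in mu_{199} in F_{193597999977649^6}) gives e(P',Q') = e(P,Q)^det(M).
det M = 37*101 - 187*180 = -29923 = 126 (mod 199); 126^{-1} = 169 (mod 199).
Run Miller on y^2=x^3+150069439179672*x+88371975774706 over F_{193597999977649}: ladder 11000111 (8 bits); e = f_P(D_Q)/f_Q(D_P).
The quotient is 70263564788152 + 86831828549685*t + 182867064489162*t^2 + 168519777902257*t^3 + 119313819111141*t^4 + 164135430758282*t^5.
Hence e(P,Q) = 124250283839111 + 12605521942020*t + 62416312674530*t^2 + 7942576990165*t^3 + 10890621928055*t^4 + 56771222124864*t^5 in F_{193597999977649^6}^*.

124250283839111 + 12605521942020*t + 62416312674530*t^2 + 7942576990165*t^3 + 10890621928055*t^4 + 56771222124864*t^5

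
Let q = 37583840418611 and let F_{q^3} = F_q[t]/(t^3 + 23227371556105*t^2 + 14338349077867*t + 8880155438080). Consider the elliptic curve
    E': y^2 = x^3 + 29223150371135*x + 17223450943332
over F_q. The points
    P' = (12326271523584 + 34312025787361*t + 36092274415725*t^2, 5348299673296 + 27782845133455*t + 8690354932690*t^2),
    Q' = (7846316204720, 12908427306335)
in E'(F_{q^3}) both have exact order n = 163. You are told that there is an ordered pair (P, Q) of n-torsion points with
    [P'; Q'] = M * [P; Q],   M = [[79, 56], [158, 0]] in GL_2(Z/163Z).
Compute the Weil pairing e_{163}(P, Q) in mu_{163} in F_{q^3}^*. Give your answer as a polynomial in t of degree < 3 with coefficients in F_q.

e_{163}(aP+bQ,cP+dQ) = e_{163}(P,Q)^(ad-bc); with (a,b,c,d)=(79,56,158,0) this gives the det-163 law.
79*0 - 56*158 = -8848; reduced mod 163: det = 117, inverse 124.
Run Miller on y^2=x^3+29223150371135*x+17223450943332 over F_{37583840418611}: ladder 10100011 (8 bits); e = f_P(D_Q)/f_Q(D_P).
Result: e(P',Q') = 17817022487044 + 14986820048312*t + 1400479615291*t^2.
Raise to 124: e(P,Q) = 25187082447050 + 5084711705498*t + 36183245229492*t^2 in mu_{163}.

25187082447050 + 5084711705498*t + 36183245229492*t^2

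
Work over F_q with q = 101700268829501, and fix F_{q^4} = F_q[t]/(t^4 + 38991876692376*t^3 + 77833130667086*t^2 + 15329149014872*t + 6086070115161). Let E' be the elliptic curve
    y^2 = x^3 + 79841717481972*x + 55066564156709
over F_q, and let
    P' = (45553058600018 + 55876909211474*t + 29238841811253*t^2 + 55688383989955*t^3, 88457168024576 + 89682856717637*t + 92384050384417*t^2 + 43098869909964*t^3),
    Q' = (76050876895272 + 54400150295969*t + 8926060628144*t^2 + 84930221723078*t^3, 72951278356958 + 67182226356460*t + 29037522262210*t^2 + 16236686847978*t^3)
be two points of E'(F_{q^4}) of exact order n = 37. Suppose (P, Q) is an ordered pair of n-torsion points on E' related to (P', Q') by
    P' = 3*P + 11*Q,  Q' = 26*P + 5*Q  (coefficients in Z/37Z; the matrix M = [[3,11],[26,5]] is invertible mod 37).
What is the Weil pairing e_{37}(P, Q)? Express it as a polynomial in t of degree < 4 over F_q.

e_{37} is bilinear + alternating on E[37], so e_{37}(3*P + 11*Q, 26*P + 5*Q) = e_{37}(P,Q)^(3*5-11*26).
det M = 3*5 - 11*26 = -271 = 25 (mod 37); 25^{-1} = 3 (mod 37).
6-bit Miller (100101) on E'/F_{101700268829501} with a'=79841717481972, b'=55066564156709: accumulate tangent/chord ratios at Q'+S and P'+S'.
The quotient is 41335474874977 + 9166370354948*t + 50782932950531*t^2 + 56652241542441*t^3.
(41335474874977 + 9166370354948*t + 50782932950531*t^2 + 56652241542441*t^3)^{3} mod (101700268829501,f) = 10882365827673 + 37320292017559*t + 17153067207619*t^2 + 32171551016733*t^3.

10882365827673 + 37320292017559*t + 17153067207619*t^2 + 32171551016733*t^3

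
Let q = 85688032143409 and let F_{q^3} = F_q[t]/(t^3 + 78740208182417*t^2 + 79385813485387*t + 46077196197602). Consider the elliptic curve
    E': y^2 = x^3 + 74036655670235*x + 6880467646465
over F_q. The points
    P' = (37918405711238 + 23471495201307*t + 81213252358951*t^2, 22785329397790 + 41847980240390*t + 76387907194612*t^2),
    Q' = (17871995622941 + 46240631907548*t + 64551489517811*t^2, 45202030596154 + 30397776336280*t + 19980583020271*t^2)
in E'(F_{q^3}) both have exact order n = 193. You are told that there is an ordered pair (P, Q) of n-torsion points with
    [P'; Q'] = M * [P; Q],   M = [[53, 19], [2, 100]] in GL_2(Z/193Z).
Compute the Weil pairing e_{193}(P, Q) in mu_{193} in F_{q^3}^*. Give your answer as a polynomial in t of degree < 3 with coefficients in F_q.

Alternating bilinearity on E[193] (values in mu_{193} in F_{85688032143409^3}) gives e(P',Q') = e(P,Q)^det(M).
Inverting 51 mod 193: 53. Thus e_{193}(P,Q) = e(P',Q')^{53}.
Run Miller on y^2=x^3+74036655670235*x+6880467646465 over F_{85688032143409}: ladder 11000001 (8 bits); e = f_P(D_Q)/f_Q(D_P).
f_P(D_Q)/f_Q(D_P) = 10702167396854 + 73536980966413*t + 70038471467489*t^2.
Finally e_{193}(P,Q) = 10721343977963 + 28338659842495*t + 24653443125712*t^2.

10721343977963 + 28338659842495*t + 24653443125712*t^2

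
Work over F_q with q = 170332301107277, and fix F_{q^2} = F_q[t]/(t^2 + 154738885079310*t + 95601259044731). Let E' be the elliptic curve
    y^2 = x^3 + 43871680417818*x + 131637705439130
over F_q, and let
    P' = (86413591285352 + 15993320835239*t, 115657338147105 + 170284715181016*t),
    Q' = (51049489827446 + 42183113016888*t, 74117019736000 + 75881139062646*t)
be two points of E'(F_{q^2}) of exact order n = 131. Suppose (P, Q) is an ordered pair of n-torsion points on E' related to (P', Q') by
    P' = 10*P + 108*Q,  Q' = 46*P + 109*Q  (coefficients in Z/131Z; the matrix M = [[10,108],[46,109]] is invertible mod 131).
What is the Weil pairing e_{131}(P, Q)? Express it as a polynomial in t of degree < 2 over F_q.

e_{131}(aP+bQ,cP+dQ) = e_{131}(P,Q)^(ad-bc); with (a,b,c,d)=(10,108,46,109) this gives the det-131 law.
Inverting 52 mod 131: 63. Thus e_{131}(P,Q) = e(P',Q')^{63}.
Build f_{131,P'} and f_{131,Q'} via the 8-bit ladder of 131=10000011_2; evaluate at shifted divisors; quotient in F_{170332301107277^2}.
Miller gives e_{131}(P',Q') = 92925328545818 + 114549811403982*t in F_{170332301107277^2}.
Finally e_{131}(P,Q) = 99850045334047 + 50352838849935*t.

99850045334047 + 50352838849935*t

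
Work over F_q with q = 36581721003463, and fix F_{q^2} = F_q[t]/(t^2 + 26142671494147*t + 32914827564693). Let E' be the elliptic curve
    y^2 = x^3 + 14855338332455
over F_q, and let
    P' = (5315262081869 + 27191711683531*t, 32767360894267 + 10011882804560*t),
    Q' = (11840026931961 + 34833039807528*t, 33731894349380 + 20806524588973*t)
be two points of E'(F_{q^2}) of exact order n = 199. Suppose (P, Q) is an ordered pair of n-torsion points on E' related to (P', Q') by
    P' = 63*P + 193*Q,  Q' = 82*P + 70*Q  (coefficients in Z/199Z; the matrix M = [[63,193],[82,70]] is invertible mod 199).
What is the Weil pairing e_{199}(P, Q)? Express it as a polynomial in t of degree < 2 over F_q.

Alternating bilinearity on E[199] (values in mu_{199} in F_{36581721003463^2}) gives e(P',Q') = e(P,Q)^det(M).
det(M) mod 199 = 126; its inverse in (Z/199)^* is 169 (check: 126*169 mod 199 = 1).
Build f_{199,P'} and f_{199,Q'} via the 8-bit ladder of 199=11000111_2; evaluate at shifted divisors; quotient in F_{36581721003463^2}.
Miller gives e_{199}(P',Q') = 21045126983688 + 9168121070646*t in F_{36581721003463^2}.
e_{199}(P,Q) = (21045126983688 + 9168121070646*t)^{169} = 10536257102062 + 3007698413560*t.

10536257102062 + 3007698413560*t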